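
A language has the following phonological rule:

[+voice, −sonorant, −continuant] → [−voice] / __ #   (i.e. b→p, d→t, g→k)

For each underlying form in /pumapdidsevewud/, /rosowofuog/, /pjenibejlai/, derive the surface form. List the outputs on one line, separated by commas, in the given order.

/pumapdidsevewud/: /d/ is a voiced stop in word-final position, so it devoices to [t]. → [pumapdidsevewut].
/rosowofuog/: /g/ is a voiced stop in word-final position, so it devoices to [k]. → [rosowofuok].
/pjenibejlai/: the rule's environment is not met; surfaces unchanged as [pjenibejlai].

pumapdidsevewut, rosowofuok, pjenibejlai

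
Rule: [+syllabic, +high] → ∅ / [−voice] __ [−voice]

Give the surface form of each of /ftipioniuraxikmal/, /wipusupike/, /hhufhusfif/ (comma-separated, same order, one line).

ftpioniuraxkmal, wipspke, hhfhsff

/ftipioniuraxikmal/: /i/ is a high vowel flanked by voiceless consonants /t/ and /p/, so it deletes. /i/ is a high vowel flanked by voiceless consonants /x/ and /k/, so it deletes. → [ftpioniuraxkmal].
/wipusupike/: /u/ is a high vowel flanked by voiceless consonants /p/ and /s/, so it deletes. /u/ is a high vowel flanked by voiceless consonants /s/ and /p/, so it deletes. /i/ is a high vowel flanked by voiceless consonants /p/ and /k/, so it deletes. → [wipspke].
/hhufhusfif/: /u/ is a high vowel flanked by voiceless consonants /h/ and /f/, so it deletes. /u/ is a high vowel flanked by voiceless consonants /h/ and /s/, so it deletes. /i/ is a high vowel flanked by voiceless consonants /f/ and /f/, so it deletes. → [hhfhsff].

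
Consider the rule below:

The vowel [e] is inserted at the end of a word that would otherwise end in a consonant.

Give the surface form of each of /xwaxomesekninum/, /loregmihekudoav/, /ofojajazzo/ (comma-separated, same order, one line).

/xwaxomesekninum/: the form ends in the consonant /m/, so [e] is inserted word-finally. → [xwaxomesekninume].
/loregmihekudoav/: the form ends in the consonant /v/, so [e] is inserted word-finally. → [loregmihekudoave].
/ofojajazzo/: the rule's environment is not met; surfaces unchanged as [ofojajazzo].

xwaxomesekninume, loregmihekudoave, ofojajazzo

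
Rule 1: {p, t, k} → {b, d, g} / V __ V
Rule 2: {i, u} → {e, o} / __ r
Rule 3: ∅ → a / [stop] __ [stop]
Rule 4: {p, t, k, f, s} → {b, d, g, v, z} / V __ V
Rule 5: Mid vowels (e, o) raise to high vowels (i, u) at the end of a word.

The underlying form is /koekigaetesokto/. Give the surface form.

Rule 1 (intervocalic voicing): /k/ is a voiceless stop between vowels /e/ and /i/, so it voices to [g]. /t/ is a voiceless stop between vowels /e/ and /e/, so it voices to [d]. /koekigaetesokto/ → koegigaedesokto.
Rule 2 (pre-rhotic lowering): no segment meets the environment; /koegigaedesokto/ is unchanged.
Rule 3 (stop-cluster a-epenthesis): /k/ and /t/ form a stop–stop cluster, so [a] is inserted between them. /koegigaedesokto/ → koegigaedesokato.
Rule 4 (intervocalic voicing): /s/ is a voiceless obstruent between vowels /e/ and /o/, so it voices to [z]. /k/ is a voiceless obstruent between vowels /o/ and /a/, so it voices to [g]. /t/ is a voiceless obstruent between vowels /a/ and /o/, so it voices to [d]. /koegigaedesokato/ → koegigaedezogado.
Rule 5 (final vowel raising): /o/ is a mid vowel in word-final position, so it raises to [u]. /koegigaedezogado/ → koegigaedezogadu.

koegigaedezogadu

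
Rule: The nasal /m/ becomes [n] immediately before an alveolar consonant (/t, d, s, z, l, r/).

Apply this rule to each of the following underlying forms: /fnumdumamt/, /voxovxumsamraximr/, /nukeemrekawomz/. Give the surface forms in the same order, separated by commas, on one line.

fnundumant, voxovxunsanraxinr, nukeenrekawonz

/fnumdumamt/: /m/ precedes the alveolar consonant /d/, so it assimilates in place to [n]. /m/ precedes the alveolar consonant /t/, so it assimilates in place to [n]. → [fnundumant].
/voxovxumsamraximr/: /m/ precedes the alveolar consonant /s/, so it assimilates in place to [n]. /m/ precedes the alveolar consonant /r/, so it assimilates in place to [n]. /m/ precedes the alveolar consonant /r/, so it assimilates in place to [n]. → [voxovxunsanraxinr].
/nukeemrekawomz/: /m/ precedes the alveolar consonant /r/, so it assimilates in place to [n]. /m/ precedes the alveolar consonant /z/, so it assimilates in place to [n]. → [nukeenrekawonz].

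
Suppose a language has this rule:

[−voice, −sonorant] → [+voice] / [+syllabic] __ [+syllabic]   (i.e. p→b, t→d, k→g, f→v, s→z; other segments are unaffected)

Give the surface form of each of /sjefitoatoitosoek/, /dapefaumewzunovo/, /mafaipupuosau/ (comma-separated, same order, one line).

sjevidoadoidozoek, dabevaumewzunovo, mavaibubuozau

/sjefitoatoitosoek/: /f/ is a voiceless obstruent between vowels /e/ and /i/, so it voices to [v]. /t/ is a voiceless obstruent between vowels /i/ and /o/, so it voices to [d]. /t/ is a voiceless obstruent between vowels /a/ and /o/, so it voices to [d]. /t/ is a voiceless obstruent between vowels /i/ and /o/, so it voices to [d]. /s/ is a voiceless obstruent between vowels /o/ and /o/, so it voices to [z]. → [sjevidoadoidozoek].
/dapefaumewzunovo/: /p/ is a voiceless obstruent between vowels /a/ and /e/, so it voices to [b]. /f/ is a voiceless obstruent between vowels /e/ and /a/, so it voices to [v]. → [dabevaumewzunovo].
/mafaipupuosau/: /f/ is a voiceless obstruent between vowels /a/ and /a/, so it voices to [v]. /p/ is a voiceless obstruent between vowels /i/ and /u/, so it voices to [b]. /p/ is a voiceless obstruent between vowels /u/ and /u/, so it voices to [b]. /s/ is a voiceless obstruent between vowels /o/ and /a/, so it voices to [z]. → [mavaibubuozau].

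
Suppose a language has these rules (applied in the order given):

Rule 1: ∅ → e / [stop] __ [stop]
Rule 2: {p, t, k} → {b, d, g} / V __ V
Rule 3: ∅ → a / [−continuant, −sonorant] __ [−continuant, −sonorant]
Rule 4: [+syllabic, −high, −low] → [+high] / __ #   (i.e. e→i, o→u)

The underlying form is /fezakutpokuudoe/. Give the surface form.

fezagudeboguudoi

Rule 1 (stop-cluster e-epenthesis): /t/ and /p/ form a stop–stop cluster, so [e] is inserted between them. /fezakutpokuudoe/ → fezakutepokuudoe.
Rule 2 (intervocalic voicing): /k/ is a voiceless stop between vowels /a/ and /u/, so it voices to [g]. /t/ is a voiceless stop between vowels /u/ and /e/, so it voices to [d]. /p/ is a voiceless stop between vowels /e/ and /o/, so it voices to [b]. /k/ is a voiceless stop between vowels /o/ and /u/, so it voices to [g]. /fezakutepokuudoe/ → fezagudeboguudoe.
Rule 3 (stop-cluster a-epenthesis): no segment meets the environment; /fezagudeboguudoe/ is unchanged.
Rule 4 (final vowel raising): /e/ is a mid vowel in word-final position, so it raises to [i]. /fezagudeboguudoe/ → fezagudeboguudoi.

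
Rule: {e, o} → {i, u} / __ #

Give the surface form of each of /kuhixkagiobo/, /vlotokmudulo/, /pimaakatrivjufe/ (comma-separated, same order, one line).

kuhixkagiobu, vlotokmudulu, pimaakatrivjufi

/kuhixkagiobo/: /o/ is a mid vowel in word-final position, so it raises to [u]. → [kuhixkagiobu].
/vlotokmudulo/: /o/ is a mid vowel in word-final position, so it raises to [u]. → [vlotokmudulu].
/pimaakatrivjufe/: /e/ is a mid vowel in word-final position, so it raises to [i]. → [pimaakatrivjufi].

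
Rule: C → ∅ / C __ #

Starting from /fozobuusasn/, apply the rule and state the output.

fozobuusas

/n/ is the second consonant of a word-final cluster /sn/, so it deletes.
Surface form: [fozobuusas].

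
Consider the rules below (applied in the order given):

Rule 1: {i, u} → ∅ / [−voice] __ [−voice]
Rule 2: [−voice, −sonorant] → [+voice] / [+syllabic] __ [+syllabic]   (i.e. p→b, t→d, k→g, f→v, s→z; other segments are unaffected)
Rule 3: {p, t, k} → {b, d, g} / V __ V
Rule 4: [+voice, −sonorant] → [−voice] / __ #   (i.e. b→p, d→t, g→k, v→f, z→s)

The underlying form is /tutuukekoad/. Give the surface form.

ttuugegoat

Rule 1 (high vowel syncope): /u/ is a high vowel flanked by voiceless consonants /t/ and /t/, so it deletes. /tutuukekoad/ → ttuukekoad.
Rule 2 (intervocalic voicing): /k/ is a voiceless obstruent between vowels /u/ and /e/, so it voices to [g]. /k/ is a voiceless obstruent between vowels /e/ and /o/, so it voices to [g]. /ttuukekoad/ → ttuugegoad.
Rule 3 (intervocalic voicing): no segment meets the environment; /ttuugegoad/ is unchanged.
Rule 4 (final devoicing): /d/ is a voiced obstruent in word-final position, so it devoices to [t]. /ttuugegoad/ → ttuugegoat.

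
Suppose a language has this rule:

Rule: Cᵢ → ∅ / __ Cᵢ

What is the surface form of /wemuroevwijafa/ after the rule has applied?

wemuroevwijafa

No segment of /wemuroevwijafa/ meets the structural description of the rule, so the form surfaces unchanged.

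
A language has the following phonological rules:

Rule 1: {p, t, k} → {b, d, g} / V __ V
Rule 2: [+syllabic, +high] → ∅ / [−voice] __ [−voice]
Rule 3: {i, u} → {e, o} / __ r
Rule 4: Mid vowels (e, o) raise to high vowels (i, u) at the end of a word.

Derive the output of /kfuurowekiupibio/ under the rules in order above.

Rule 1 (intervocalic voicing): /k/ is a voiceless stop between vowels /e/ and /i/, so it voices to [g]. /p/ is a voiceless stop between vowels /u/ and /i/, so it voices to [b]. /kfuurowekiupibio/ → kfuurowegiubibio.
Rule 2 (high vowel syncope): no segment meets the environment; /kfuurowegiubibio/ is unchanged.
Rule 3 (pre-rhotic lowering): /u/ is a high vowel immediately before /r/, so it lowers to [o]. /kfuurowegiubibio/ → kfuorowegiubibio.
Rule 4 (final vowel raising): /o/ is a mid vowel in word-final position, so it raises to [u]. /kfuorowegiubibio/ → kfuorowegiubibiu.

kfuorowegiubibiu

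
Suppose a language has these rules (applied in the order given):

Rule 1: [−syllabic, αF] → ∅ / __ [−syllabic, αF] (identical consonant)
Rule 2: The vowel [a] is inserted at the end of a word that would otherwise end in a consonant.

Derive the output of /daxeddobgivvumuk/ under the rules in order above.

Rule 1 (degemination): /dd/ is a geminate; the first /d/ deletes. /vv/ is a geminate; the first /v/ deletes. /daxeddobgivvumuk/ → daxedobgivumuk.
Rule 2 (final a-epenthesis): the form ends in the consonant /k/, so [a] is inserted word-finally. /daxedobgivumuk/ → daxedobgivumuka.

daxedobgivumuka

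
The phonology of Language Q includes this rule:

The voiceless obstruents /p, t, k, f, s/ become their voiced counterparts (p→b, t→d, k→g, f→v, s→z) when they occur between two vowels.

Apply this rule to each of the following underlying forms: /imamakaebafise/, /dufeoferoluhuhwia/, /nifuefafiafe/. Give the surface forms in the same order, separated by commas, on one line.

/imamakaebafise/: /k/ is a voiceless obstruent between vowels /a/ and /a/, so it voices to [g]. /f/ is a voiceless obstruent between vowels /a/ and /i/, so it voices to [v]. /s/ is a voiceless obstruent between vowels /i/ and /e/, so it voices to [z]. → [imamagaebavize].
/dufeoferoluhuhwia/: /f/ is a voiceless obstruent between vowels /u/ and /e/, so it voices to [v]. /f/ is a voiceless obstruent between vowels /o/ and /e/, so it voices to [v]. → [duveoveroluhuhwia].
/nifuefafiafe/: /f/ is a voiceless obstruent between vowels /i/ and /u/, so it voices to [v]. /f/ is a voiceless obstruent between vowels /e/ and /a/, so it voices to [v]. /f/ is a voiceless obstruent between vowels /a/ and /i/, so it voices to [v]. /f/ is a voiceless obstruent between vowels /a/ and /e/, so it voices to [v]. → [nivuevaviave].

imamagaebavize, duveoveroluhuhwia, nivuevaviave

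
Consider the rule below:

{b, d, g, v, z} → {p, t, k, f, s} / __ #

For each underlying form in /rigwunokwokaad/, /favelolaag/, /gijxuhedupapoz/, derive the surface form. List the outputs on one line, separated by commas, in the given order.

rigwunokwokaat, favelolaak, gijxuhedupapos

/rigwunokwokaad/: /d/ is a voiced obstruent in word-final position, so it devoices to [t]. → [rigwunokwokaat].
/favelolaag/: /g/ is a voiced obstruent in word-final position, so it devoices to [k]. → [favelolaak].
/gijxuhedupapoz/: /z/ is a voiced obstruent in word-final position, so it devoices to [s]. → [gijxuhedupapos].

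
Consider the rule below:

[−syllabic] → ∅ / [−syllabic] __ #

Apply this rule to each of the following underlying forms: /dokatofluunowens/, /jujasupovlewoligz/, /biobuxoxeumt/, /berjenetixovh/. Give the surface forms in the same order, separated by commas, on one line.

dokatofluunowen, jujasupovlewolig, biobuxoxeum, berjenetixov

/dokatofluunowens/: /s/ is the second consonant of a word-final cluster /ns/, so it deletes. → [dokatofluunowen].
/jujasupovlewoligz/: /z/ is the second consonant of a word-final cluster /gz/, so it deletes. → [jujasupovlewolig].
/biobuxoxeumt/: /t/ is the second consonant of a word-final cluster /mt/, so it deletes. → [biobuxoxeum].
/berjenetixovh/: /h/ is the second consonant of a word-final cluster /vh/, so it deletes. → [berjenetixov].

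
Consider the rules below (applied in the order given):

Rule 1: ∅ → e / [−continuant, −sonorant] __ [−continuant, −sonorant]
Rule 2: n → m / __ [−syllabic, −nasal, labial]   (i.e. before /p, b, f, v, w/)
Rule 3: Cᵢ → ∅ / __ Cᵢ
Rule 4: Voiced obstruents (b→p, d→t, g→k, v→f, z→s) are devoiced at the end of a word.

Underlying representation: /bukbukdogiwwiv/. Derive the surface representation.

bukebukedogiwif

Rule 1 (stop-cluster e-epenthesis): /k/ and /b/ form a stop–stop cluster, so [e] is inserted between them. /k/ and /d/ form a stop–stop cluster, so [e] is inserted between them. /bukbukdogiwwiv/ → bukebukedogiwwiv.
Rule 2 (nasal place assimilation): no segment meets the environment; /bukebukedogiwwiv/ is unchanged.
Rule 3 (degemination): /ww/ is a geminate; the first /w/ deletes. /bukebukedogiwwiv/ → bukebukedogiwiv.
Rule 4 (final devoicing): /v/ is a voiced obstruent in word-final position, so it devoices to [f]. /bukebukedogiwiv/ → bukebukedogiwif.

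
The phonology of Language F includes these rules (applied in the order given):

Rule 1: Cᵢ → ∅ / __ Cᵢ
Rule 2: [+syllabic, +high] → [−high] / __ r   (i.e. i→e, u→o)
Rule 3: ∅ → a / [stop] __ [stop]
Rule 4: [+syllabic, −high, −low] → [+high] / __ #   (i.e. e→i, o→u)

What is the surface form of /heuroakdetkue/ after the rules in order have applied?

heoroakadetakui

Rule 1 (degemination): no segment meets the environment; /heuroakdetkue/ is unchanged.
Rule 2 (pre-rhotic lowering): /u/ is a high vowel immediately before /r/, so it lowers to [o]. /heuroakdetkue/ → heoroakdetkue.
Rule 3 (stop-cluster a-epenthesis): /k/ and /d/ form a stop–stop cluster, so [a] is inserted between them. /t/ and /k/ form a stop–stop cluster, so [a] is inserted between them. /heoroakdetkue/ → heoroakadetakue.
Rule 4 (final vowel raising): /e/ is a mid vowel in word-final position, so it raises to [i]. /heoroakadetakue/ → heoroakadetakui.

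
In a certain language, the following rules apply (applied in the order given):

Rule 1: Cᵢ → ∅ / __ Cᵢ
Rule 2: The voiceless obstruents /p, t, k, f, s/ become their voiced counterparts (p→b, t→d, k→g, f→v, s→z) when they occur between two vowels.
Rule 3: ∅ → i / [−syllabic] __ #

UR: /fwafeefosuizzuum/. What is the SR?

fwaveevozuizuumi

Rule 1 (degemination): /zz/ is a geminate; the first /z/ deletes. /fwafeefosuizzuum/ → fwafeefosuizuum.
Rule 2 (intervocalic voicing): /f/ is a voiceless obstruent between vowels /a/ and /e/, so it voices to [v]. /f/ is a voiceless obstruent between vowels /e/ and /o/, so it voices to [v]. /s/ is a voiceless obstruent between vowels /o/ and /u/, so it voices to [z]. /fwafeefosuizuum/ → fwaveevozuizuum.
Rule 3 (final i-epenthesis): the form ends in the consonant /m/, so [i] is inserted word-finally. /fwaveevozuizuum/ → fwaveevozuizuumi.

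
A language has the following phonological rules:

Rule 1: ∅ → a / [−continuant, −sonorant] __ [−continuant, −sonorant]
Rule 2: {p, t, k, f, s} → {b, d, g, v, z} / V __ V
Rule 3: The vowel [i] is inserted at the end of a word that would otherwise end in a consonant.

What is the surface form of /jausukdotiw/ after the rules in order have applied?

jauzugadodiwi

Rule 1 (stop-cluster a-epenthesis): /k/ and /d/ form a stop–stop cluster, so [a] is inserted between them. /jausukdotiw/ → jausukadotiw.
Rule 2 (intervocalic voicing): /s/ is a voiceless obstruent between vowels /u/ and /u/, so it voices to [z]. /k/ is a voiceless obstruent between vowels /u/ and /a/, so it voices to [g]. /t/ is a voiceless obstruent between vowels /o/ and /i/, so it voices to [d]. /jausukadotiw/ → jauzugadodiw.
Rule 3 (final i-epenthesis): the form ends in the consonant /w/, so [i] is inserted word-finally. /jauzugadodiw/ → jauzugadodiwi.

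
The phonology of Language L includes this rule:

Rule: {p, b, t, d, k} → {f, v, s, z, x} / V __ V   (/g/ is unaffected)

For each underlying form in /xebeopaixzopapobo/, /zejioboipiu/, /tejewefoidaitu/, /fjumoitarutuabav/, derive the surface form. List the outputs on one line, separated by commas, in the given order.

/xebeopaixzopapobo/: /b/ is a stop between vowels /e/ and /e/, so it spirantizes to the fricative [v]. /p/ is a stop between vowels /o/ and /a/, so it spirantizes to the fricative [f]. /p/ is a stop between vowels /o/ and /a/, so it spirantizes to the fricative [f]. /p/ is a stop between vowels /a/ and /o/, so it spirantizes to the fricative [f]. /b/ is a stop between vowels /o/ and /o/, so it spirantizes to the fricative [v]. → [xeveofaixzofafovo].
/zejioboipiu/: /b/ is a stop between vowels /o/ and /o/, so it spirantizes to the fricative [v]. /p/ is a stop between vowels /i/ and /i/, so it spirantizes to the fricative [f]. → [zejiovoifiu].
/tejewefoidaitu/: /d/ is a stop between vowels /i/ and /a/, so it spirantizes to the fricative [z]. /t/ is a stop between vowels /i/ and /u/, so it spirantizes to the fricative [s]. → [tejewefoizaisu].
/fjumoitarutuabav/: /t/ is a stop between vowels /i/ and /a/, so it spirantizes to the fricative [s]. /t/ is a stop between vowels /u/ and /u/, so it spirantizes to the fricative [s]. /b/ is a stop between vowels /a/ and /a/, so it spirantizes to the fricative [v]. → [fjumoisarusuavav].

xeveofaixzofafovo, zejiovoifiu, tejewefoizaisu, fjumoisarusuavav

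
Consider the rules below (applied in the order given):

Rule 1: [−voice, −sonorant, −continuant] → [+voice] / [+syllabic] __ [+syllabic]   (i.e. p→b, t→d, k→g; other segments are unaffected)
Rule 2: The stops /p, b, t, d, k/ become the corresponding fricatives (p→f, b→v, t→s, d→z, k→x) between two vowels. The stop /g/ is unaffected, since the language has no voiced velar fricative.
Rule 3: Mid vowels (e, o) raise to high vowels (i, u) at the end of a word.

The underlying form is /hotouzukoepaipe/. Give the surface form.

Rule 1 (intervocalic voicing): /t/ is a voiceless stop between vowels /o/ and /o/, so it voices to [d]. /k/ is a voiceless stop between vowels /u/ and /o/, so it voices to [g]. /p/ is a voiceless stop between vowels /e/ and /a/, so it voices to [b]. /p/ is a voiceless stop between vowels /i/ and /e/, so it voices to [b]. /hotouzukoepaipe/ → hodouzugoebaibe.
Rule 2 (intervocalic spirantization): /d/ is a stop between vowels /o/ and /o/, so it spirantizes to the fricative [z]. /b/ is a stop between vowels /e/ and /a/, so it spirantizes to the fricative [v]. /b/ is a stop between vowels /i/ and /e/, so it spirantizes to the fricative [v]. /hodouzugoebaibe/ → hozouzugoevaive.
Rule 3 (final vowel raising): /e/ is a mid vowel in word-final position, so it raises to [i]. /hozouzugoevaive/ → hozouzugoevaivi.

hozouzugoevaivi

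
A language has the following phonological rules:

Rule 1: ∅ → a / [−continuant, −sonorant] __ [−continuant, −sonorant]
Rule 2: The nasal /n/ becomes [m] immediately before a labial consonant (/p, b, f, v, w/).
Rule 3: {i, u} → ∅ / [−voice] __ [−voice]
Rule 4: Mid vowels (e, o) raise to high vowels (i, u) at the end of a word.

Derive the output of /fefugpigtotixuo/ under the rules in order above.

fefugapigatotxuu

Rule 1 (stop-cluster a-epenthesis): /g/ and /p/ form a stop–stop cluster, so [a] is inserted between them. /g/ and /t/ form a stop–stop cluster, so [a] is inserted between them. /fefugpigtotixuo/ → fefugapigatotixuo.
Rule 2 (nasal place assimilation): no segment meets the environment; /fefugapigatotixuo/ is unchanged.
Rule 3 (high vowel syncope): /i/ is a high vowel flanked by voiceless consonants /t/ and /x/, so it deletes. /fefugapigatotixuo/ → fefugapigatotxuo.
Rule 4 (final vowel raising): /o/ is a mid vowel in word-final position, so it raises to [u]. /fefugapigatotxuo/ → fefugapigatotxuu.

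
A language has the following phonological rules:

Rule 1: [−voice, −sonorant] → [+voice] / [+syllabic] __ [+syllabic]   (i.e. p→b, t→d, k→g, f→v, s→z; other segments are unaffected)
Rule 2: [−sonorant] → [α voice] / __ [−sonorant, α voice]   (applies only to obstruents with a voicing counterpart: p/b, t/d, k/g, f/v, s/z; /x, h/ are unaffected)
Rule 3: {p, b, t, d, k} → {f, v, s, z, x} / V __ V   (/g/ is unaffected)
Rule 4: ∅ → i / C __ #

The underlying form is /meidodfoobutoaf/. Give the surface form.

meizotfoovuzoafi

Rule 1 (intervocalic voicing): /t/ is a voiceless obstruent between vowels /u/ and /o/, so it voices to [d]. /meidodfoobutoaf/ → meidodfoobudoaf.
Rule 2 (regressive voicing assimilation): /d/ precedes the voiceless obstruent /f/, so it devoices to [t] by assimilation. /meidodfoobudoaf/ → meidotfoobudoaf.
Rule 3 (intervocalic spirantization): /d/ is a stop between vowels /i/ and /o/, so it spirantizes to the fricative [z]. /b/ is a stop between vowels /o/ and /u/, so it spirantizes to the fricative [v]. /d/ is a stop between vowels /u/ and /o/, so it spirantizes to the fricative [z]. /meidotfoobudoaf/ → meizotfoovuzoaf.
Rule 4 (final i-epenthesis): the form ends in the consonant /f/, so [i] is inserted word-finally. /meizotfoovuzoaf/ → meizotfoovuzoafi.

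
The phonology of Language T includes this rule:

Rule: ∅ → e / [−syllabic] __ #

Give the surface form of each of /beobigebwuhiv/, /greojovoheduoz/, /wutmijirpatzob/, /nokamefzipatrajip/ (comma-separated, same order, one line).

/beobigebwuhiv/: the form ends in the consonant /v/, so [e] is inserted word-finally. → [beobigebwuhive].
/greojovoheduoz/: the form ends in the consonant /z/, so [e] is inserted word-finally. → [greojovoheduoze].
/wutmijirpatzob/: the form ends in the consonant /b/, so [e] is inserted word-finally. → [wutmijirpatzobe].
/nokamefzipatrajip/: the form ends in the consonant /p/, so [e] is inserted word-finally. → [nokamefzipatrajipe].

beobigebwuhive, greojovoheduoze, wutmijirpatzobe, nokamefzipatrajipe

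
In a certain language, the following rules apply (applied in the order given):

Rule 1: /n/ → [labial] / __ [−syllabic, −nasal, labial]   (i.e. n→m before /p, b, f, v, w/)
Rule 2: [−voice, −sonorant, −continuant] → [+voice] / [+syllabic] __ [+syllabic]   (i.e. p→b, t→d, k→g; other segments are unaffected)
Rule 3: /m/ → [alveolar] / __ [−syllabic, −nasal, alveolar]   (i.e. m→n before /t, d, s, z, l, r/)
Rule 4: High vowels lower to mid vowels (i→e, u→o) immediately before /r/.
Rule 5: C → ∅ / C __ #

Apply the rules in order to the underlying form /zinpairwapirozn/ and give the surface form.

Rule 1 (nasal place assimilation): /n/ precedes the labial consonant /p/, so it assimilates in place to [m]. /zinpairwapirozn/ → zimpairwapirozn.
Rule 2 (intervocalic voicing): /p/ is a voiceless stop between vowels /a/ and /i/, so it voices to [b]. /zimpairwapirozn/ → zimpairwabirozn.
Rule 3 (nasal place assimilation): no segment meets the environment; /zimpairwabirozn/ is unchanged.
Rule 4 (pre-rhotic lowering): /i/ is a high vowel immediately before /r/, so it lowers to [e]. /i/ is a high vowel immediately before /r/, so it lowers to [e]. /zimpairwabirozn/ → zimpaerwaberozn.
Rule 5 (final cluster simplification): /n/ is the second consonant of a word-final cluster /zn/, so it deletes. /zimpaerwaberozn/ → zimpaerwaberoz.

zimpaerwaberoz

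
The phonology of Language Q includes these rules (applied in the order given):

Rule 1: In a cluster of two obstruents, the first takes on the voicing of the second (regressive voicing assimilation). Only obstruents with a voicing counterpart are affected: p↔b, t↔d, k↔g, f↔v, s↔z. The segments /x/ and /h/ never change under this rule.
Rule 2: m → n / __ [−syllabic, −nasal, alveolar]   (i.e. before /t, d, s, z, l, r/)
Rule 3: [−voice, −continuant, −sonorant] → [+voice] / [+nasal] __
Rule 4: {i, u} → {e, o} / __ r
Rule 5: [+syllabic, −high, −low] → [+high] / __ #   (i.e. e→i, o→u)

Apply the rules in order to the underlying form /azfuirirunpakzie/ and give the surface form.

Rule 1 (regressive voicing assimilation): /z/ precedes the voiceless obstruent /f/, so it devoices to [s] by assimilation. /k/ precedes the voiced obstruent /z/, so it voices to [g] by assimilation. /azfuirirunpakzie/ → asfuirirunpagzie.
Rule 2 (nasal place assimilation): no segment meets the environment; /asfuirirunpagzie/ is unchanged.
Rule 3 (post-nasal voicing): /p/ is a voiceless stop immediately after the nasal /n/, so it voices to [b]. /asfuirirunpagzie/ → asfuirirunbagzie.
Rule 4 (pre-rhotic lowering): /i/ is a high vowel immediately before /r/, so it lowers to [e]. /i/ is a high vowel immediately before /r/, so it lowers to [e]. /asfuirirunbagzie/ → asfuererunbagzie.
Rule 5 (final vowel raising): /e/ is a mid vowel in word-final position, so it raises to [i]. /asfuererunbagzie/ → asfuererunbagzii.

asfuererunbagzii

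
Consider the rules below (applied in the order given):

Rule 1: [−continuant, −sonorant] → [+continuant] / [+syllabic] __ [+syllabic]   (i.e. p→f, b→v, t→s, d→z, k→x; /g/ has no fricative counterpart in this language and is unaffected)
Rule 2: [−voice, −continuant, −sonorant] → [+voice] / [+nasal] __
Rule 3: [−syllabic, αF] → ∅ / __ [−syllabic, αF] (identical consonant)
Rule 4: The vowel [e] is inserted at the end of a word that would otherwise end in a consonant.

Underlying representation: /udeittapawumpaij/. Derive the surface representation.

Rule 1 (intervocalic spirantization): /d/ is a stop between vowels /u/ and /e/, so it spirantizes to the fricative [z]. /p/ is a stop between vowels /a/ and /a/, so it spirantizes to the fricative [f]. /udeittapawumpaij/ → uzeittafawumpaij.
Rule 2 (post-nasal voicing): /p/ is a voiceless stop immediately after the nasal /m/, so it voices to [b]. /uzeittafawumpaij/ → uzeittafawumbaij.
Rule 3 (degemination): /tt/ is a geminate; the first /t/ deletes. /uzeittafawumbaij/ → uzeitafawumbaij.
Rule 4 (final e-epenthesis): the form ends in the consonant /j/, so [e] is inserted word-finally. /uzeitafawumbaij/ → uzeitafawumbaije.

uzeitafawumbaije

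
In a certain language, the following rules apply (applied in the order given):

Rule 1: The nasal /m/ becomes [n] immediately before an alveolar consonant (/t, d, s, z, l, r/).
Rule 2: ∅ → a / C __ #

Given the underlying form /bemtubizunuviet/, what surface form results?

bentubizunuvieta

Rule 1 (nasal place assimilation): /m/ precedes the alveolar consonant /t/, so it assimilates in place to [n]. /bemtubizunuviet/ → bentubizunuviet.
Rule 2 (final a-epenthesis): the form ends in the consonant /t/, so [a] is inserted word-finally. /bentubizunuviet/ → bentubizunuvieta.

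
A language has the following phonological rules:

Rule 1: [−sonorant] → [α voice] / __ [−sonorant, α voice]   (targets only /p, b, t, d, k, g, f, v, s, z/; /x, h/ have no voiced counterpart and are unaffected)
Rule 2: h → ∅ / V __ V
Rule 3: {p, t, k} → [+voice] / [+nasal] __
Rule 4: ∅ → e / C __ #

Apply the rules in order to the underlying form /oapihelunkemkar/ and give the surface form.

Rule 1 (regressive voicing assimilation): no segment meets the environment; /oapihelunkemkar/ is unchanged.
Rule 2 (intervocalic h-deletion): /h/ occurs between vowels /i/ and /e/, so it deletes. /oapihelunkemkar/ → oapielunkemkar.
Rule 3 (post-nasal voicing): /k/ is a voiceless stop immediately after the nasal /n/, so it voices to [g]. /k/ is a voiceless stop immediately after the nasal /m/, so it voices to [g]. /oapielunkemkar/ → oapielungemgar.
Rule 4 (final e-epenthesis): the form ends in the consonant /r/, so [e] is inserted word-finally. /oapielungemgar/ → oapielungemgare.

oapielungemgare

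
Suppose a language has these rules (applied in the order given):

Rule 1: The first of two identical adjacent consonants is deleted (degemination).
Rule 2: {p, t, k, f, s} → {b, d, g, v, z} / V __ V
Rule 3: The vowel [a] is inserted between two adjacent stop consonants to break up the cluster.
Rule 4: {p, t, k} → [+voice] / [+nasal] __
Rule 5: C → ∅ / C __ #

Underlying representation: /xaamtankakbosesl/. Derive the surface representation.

Rule 1 (degemination): no segment meets the environment; /xaamtankakbosesl/ is unchanged.
Rule 2 (intervocalic voicing): /s/ is a voiceless obstruent between vowels /o/ and /e/, so it voices to [z]. /xaamtankakbosesl/ → xaamtankakbozesl.
Rule 3 (stop-cluster a-epenthesis): /k/ and /b/ form a stop–stop cluster, so [a] is inserted between them. /xaamtankakbozesl/ → xaamtankakabozesl.
Rule 4 (post-nasal voicing): /t/ is a voiceless stop immediately after the nasal /m/, so it voices to [d]. /k/ is a voiceless stop immediately after the nasal /n/, so it voices to [g]. /xaamtankakabozesl/ → xaamdangakabozesl.
Rule 5 (final cluster simplification): /l/ is the second consonant of a word-final cluster /sl/, so it deletes. /xaamdangakabozesl/ → xaamdangakabozes.

xaamdangakabozes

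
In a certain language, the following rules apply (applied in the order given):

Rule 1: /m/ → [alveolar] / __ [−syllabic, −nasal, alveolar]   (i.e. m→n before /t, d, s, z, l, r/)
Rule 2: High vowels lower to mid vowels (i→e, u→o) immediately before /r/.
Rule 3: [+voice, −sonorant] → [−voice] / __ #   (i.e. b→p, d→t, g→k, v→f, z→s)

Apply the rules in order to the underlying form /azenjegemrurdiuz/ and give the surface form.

azenjegenrordius

Rule 1 (nasal place assimilation): /m/ precedes the alveolar consonant /r/, so it assimilates in place to [n]. /azenjegemrurdiuz/ → azenjegenrurdiuz.
Rule 2 (pre-rhotic lowering): /u/ is a high vowel immediately before /r/, so it lowers to [o]. /azenjegenrurdiuz/ → azenjegenrordiuz.
Rule 3 (final devoicing): /z/ is a voiced obstruent in word-final position, so it devoices to [s]. /azenjegenrordiuz/ → azenjegenrordius.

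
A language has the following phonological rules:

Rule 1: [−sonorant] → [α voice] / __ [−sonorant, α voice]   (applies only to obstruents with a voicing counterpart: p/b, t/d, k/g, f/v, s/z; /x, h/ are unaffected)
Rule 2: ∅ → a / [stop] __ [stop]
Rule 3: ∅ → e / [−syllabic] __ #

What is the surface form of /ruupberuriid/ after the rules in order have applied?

Rule 1 (regressive voicing assimilation): /p/ precedes the voiced obstruent /b/, so it voices to [b] by assimilation. /ruupberuriid/ → ruubberuriid.
Rule 2 (stop-cluster a-epenthesis): /b/ and /b/ form a stop–stop cluster, so [a] is inserted between them. /ruubberuriid/ → ruubaberuriid.
Rule 3 (final e-epenthesis): the form ends in the consonant /d/, so [e] is inserted word-finally. /ruubaberuriid/ → ruubaberuriide.

ruubaberuriide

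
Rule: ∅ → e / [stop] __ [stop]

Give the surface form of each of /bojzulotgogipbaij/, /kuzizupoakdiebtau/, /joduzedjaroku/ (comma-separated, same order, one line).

/bojzulotgogipbaij/: /t/ and /g/ form a stop–stop cluster, so [e] is inserted between them. /p/ and /b/ form a stop–stop cluster, so [e] is inserted between them. → [bojzulotegogipebaij].
/kuzizupoakdiebtau/: /k/ and /d/ form a stop–stop cluster, so [e] is inserted between them. /b/ and /t/ form a stop–stop cluster, so [e] is inserted between them. → [kuzizupoakediebetau].
/joduzedjaroku/: the rule's environment is not met; surfaces unchanged as [joduzedjaroku].

bojzulotegogipebaij, kuzizupoakediebetau, joduzedjaroku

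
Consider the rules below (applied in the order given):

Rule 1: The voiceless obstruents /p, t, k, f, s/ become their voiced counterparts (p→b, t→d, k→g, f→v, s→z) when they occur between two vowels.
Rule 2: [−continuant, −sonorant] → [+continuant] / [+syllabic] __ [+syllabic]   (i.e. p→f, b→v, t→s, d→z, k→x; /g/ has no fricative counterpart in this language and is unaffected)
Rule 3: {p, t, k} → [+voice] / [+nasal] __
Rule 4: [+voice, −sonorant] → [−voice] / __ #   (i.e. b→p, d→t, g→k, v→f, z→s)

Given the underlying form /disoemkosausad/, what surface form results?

Rule 1 (intervocalic voicing): /s/ is a voiceless obstruent between vowels /i/ and /o/, so it voices to [z]. /s/ is a voiceless obstruent between vowels /o/ and /a/, so it voices to [z]. /s/ is a voiceless obstruent between vowels /u/ and /a/, so it voices to [z]. /disoemkosausad/ → dizoemkozauzad.
Rule 2 (intervocalic spirantization): no segment meets the environment; /dizoemkozauzad/ is unchanged.
Rule 3 (post-nasal voicing): /k/ is a voiceless stop immediately after the nasal /m/, so it voices to [g]. /dizoemkozauzad/ → dizoemgozauzad.
Rule 4 (final devoicing): /d/ is a voiced obstruent in word-final position, so it devoices to [t]. /dizoemgozauzad/ → dizoemgozauzat.

dizoemgozauzat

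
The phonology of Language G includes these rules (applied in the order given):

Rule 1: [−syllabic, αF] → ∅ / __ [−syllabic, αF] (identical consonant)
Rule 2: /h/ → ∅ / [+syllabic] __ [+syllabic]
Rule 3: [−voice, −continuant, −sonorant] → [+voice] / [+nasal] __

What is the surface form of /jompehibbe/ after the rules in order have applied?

jombeibe

Rule 1 (degemination): /bb/ is a geminate; the first /b/ deletes. /jompehibbe/ → jompehibe.
Rule 2 (intervocalic h-deletion): /h/ occurs between vowels /e/ and /i/, so it deletes. /jompehibe/ → jompeibe.
Rule 3 (post-nasal voicing): /p/ is a voiceless stop immediately after the nasal /m/, so it voices to [b]. /jompeibe/ → jombeibe.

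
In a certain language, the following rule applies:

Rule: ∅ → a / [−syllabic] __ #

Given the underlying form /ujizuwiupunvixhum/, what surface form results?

ujizuwiupunvixhuma

the form ends in the consonant /m/, so [a] is inserted word-finally.
Surface form: [ujizuwiupunvixhuma].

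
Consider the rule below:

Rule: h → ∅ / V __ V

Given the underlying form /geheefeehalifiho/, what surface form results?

/h/ occurs between vowels /e/ and /e/, so it deletes.
/h/ occurs between vowels /e/ and /a/, so it deletes.
/h/ occurs between vowels /i/ and /o/, so it deletes.
Surface form: [geeefeealifio].

geeefeealifio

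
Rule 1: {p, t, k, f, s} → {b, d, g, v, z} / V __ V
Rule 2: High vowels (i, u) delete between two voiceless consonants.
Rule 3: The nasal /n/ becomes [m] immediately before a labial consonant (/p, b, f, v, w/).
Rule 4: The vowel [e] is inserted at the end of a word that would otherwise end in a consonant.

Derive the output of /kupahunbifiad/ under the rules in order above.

Rule 1 (intervocalic voicing): /p/ is a voiceless obstruent between vowels /u/ and /a/, so it voices to [b]. /f/ is a voiceless obstruent between vowels /i/ and /i/, so it voices to [v]. /kupahunbifiad/ → kubahunbiviad.
Rule 2 (high vowel syncope): no segment meets the environment; /kubahunbiviad/ is unchanged.
Rule 3 (nasal place assimilation): /n/ precedes the labial consonant /b/, so it assimilates in place to [m]. /kubahunbiviad/ → kubahumbiviad.
Rule 4 (final e-epenthesis): the form ends in the consonant /d/, so [e] is inserted word-finally. /kubahumbiviad/ → kubahumbiviade.

kubahumbiviade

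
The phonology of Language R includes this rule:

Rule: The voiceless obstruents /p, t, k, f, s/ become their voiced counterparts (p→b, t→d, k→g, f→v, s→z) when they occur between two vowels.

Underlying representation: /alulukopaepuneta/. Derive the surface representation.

/k/ is a voiceless obstruent between vowels /u/ and /o/, so it voices to [g].
/p/ is a voiceless obstruent between vowels /o/ and /a/, so it voices to [b].
/p/ is a voiceless obstruent between vowels /e/ and /u/, so it voices to [b].
/t/ is a voiceless obstruent between vowels /e/ and /a/, so it voices to [d].
Surface form: [alulugobaebuneda].

alulugobaebuneda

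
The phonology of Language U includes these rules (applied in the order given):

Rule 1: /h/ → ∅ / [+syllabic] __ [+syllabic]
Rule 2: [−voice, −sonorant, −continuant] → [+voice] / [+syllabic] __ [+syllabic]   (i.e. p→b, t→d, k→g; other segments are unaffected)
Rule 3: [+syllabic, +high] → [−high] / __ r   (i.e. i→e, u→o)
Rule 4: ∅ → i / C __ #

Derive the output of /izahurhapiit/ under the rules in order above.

Rule 1 (intervocalic h-deletion): /h/ occurs between vowels /a/ and /u/, so it deletes. /izahurhapiit/ → izaurhapiit.
Rule 2 (intervocalic voicing): /p/ is a voiceless stop between vowels /a/ and /i/, so it voices to [b]. /izaurhapiit/ → izaurhabiit.
Rule 3 (pre-rhotic lowering): /u/ is a high vowel immediately before /r/, so it lowers to [o]. /izaurhabiit/ → izaorhabiit.
Rule 4 (final i-epenthesis): the form ends in the consonant /t/, so [i] is inserted word-finally. /izaorhabiit/ → izaorhabiiti.

izaorhabiiti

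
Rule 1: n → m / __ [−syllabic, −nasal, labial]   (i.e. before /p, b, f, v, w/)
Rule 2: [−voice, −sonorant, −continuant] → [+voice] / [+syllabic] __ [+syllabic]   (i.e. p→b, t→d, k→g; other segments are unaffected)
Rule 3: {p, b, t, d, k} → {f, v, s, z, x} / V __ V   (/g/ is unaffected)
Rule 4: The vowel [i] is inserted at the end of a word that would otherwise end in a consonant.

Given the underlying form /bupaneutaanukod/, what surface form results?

Rule 1 (nasal place assimilation): no segment meets the environment; /bupaneutaanukod/ is unchanged.
Rule 2 (intervocalic voicing): /p/ is a voiceless stop between vowels /u/ and /a/, so it voices to [b]. /t/ is a voiceless stop between vowels /u/ and /a/, so it voices to [d]. /k/ is a voiceless stop between vowels /u/ and /o/, so it voices to [g]. /bupaneutaanukod/ → bubaneudaanugod.
Rule 3 (intervocalic spirantization): /b/ is a stop between vowels /u/ and /a/, so it spirantizes to the fricative [v]. /d/ is a stop between vowels /u/ and /a/, so it spirantizes to the fricative [z]. /bubaneudaanugod/ → buvaneuzaanugod.
Rule 4 (final i-epenthesis): the form ends in the consonant /d/, so [i] is inserted word-finally. /buvaneuzaanugod/ → buvaneuzaanugodi.

buvaneuzaanugodi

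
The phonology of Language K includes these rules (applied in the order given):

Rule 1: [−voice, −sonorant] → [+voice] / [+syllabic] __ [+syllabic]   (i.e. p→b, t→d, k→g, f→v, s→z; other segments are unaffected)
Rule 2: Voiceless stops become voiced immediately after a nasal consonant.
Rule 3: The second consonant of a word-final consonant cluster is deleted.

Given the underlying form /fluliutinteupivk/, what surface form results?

Rule 1 (intervocalic voicing): /t/ is a voiceless obstruent between vowels /u/ and /i/, so it voices to [d]. /p/ is a voiceless obstruent between vowels /u/ and /i/, so it voices to [b]. /fluliutinteupivk/ → fluliudinteubivk.
Rule 2 (post-nasal voicing): /t/ is a voiceless stop immediately after the nasal /n/, so it voices to [d]. /fluliudinteubivk/ → fluliudindeubivk.
Rule 3 (final cluster simplification): /k/ is the second consonant of a word-final cluster /vk/, so it deletes. /fluliudindeubivk/ → fluliudindeubiv.

fluliudindeubiv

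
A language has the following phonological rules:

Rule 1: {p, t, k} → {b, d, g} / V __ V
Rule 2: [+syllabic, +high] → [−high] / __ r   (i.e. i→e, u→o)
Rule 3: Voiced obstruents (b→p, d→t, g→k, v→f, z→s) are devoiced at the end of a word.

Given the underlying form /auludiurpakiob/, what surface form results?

auludiorpagiop

Rule 1 (intervocalic voicing): /k/ is a voiceless stop between vowels /a/ and /i/, so it voices to [g]. /auludiurpakiob/ → auludiurpagiob.
Rule 2 (pre-rhotic lowering): /u/ is a high vowel immediately before /r/, so it lowers to [o]. /auludiurpagiob/ → auludiorpagiob.
Rule 3 (final devoicing): /b/ is a voiced obstruent in word-final position, so it devoices to [p]. /auludiorpagiob/ → auludiorpagiop.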